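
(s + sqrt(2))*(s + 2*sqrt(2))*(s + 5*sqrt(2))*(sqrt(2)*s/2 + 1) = sqrt(2)*s^4/2 + 9*s^3 + 25*sqrt(2)*s^2 + 54*s + 20*sqrt(2)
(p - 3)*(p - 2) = p^2 - 5*p + 6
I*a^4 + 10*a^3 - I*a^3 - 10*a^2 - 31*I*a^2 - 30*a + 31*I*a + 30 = (a - 5*I)*(a - 3*I)*(a - 2*I)*(I*a - I)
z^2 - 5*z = z*(z - 5)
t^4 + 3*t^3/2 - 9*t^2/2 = t^2*(t - 3/2)*(t + 3)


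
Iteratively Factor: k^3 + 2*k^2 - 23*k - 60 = (k + 4)*(k^2 - 2*k - 15) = (k - 5)*(k + 4)*(k + 3)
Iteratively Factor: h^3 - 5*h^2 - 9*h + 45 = (h - 5)*(h^2 - 9) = (h - 5)*(h - 3)*(h + 3)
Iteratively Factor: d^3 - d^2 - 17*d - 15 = (d - 5)*(d^2 + 4*d + 3) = (d - 5)*(d + 1)*(d + 3)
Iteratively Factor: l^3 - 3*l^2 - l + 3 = (l + 1)*(l^2 - 4*l + 3) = (l - 3)*(l + 1)*(l - 1)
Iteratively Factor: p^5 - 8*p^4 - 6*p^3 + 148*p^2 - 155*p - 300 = (p + 1)*(p^4 - 9*p^3 + 3*p^2 + 145*p - 300) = (p + 1)*(p + 4)*(p^3 - 13*p^2 + 55*p - 75) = (p - 3)*(p + 1)*(p + 4)*(p^2 - 10*p + 25) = (p - 5)*(p - 3)*(p + 1)*(p + 4)*(p - 5)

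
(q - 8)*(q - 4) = q^2 - 12*q + 32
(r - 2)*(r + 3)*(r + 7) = r^3 + 8*r^2 + r - 42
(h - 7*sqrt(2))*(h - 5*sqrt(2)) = h^2 - 12*sqrt(2)*h + 70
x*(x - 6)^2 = x^3 - 12*x^2 + 36*x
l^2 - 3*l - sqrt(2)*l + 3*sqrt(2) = (l - 3)*(l - sqrt(2))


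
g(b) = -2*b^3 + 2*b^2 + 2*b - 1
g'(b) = -6*b^2 + 4*b + 2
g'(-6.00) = -238.00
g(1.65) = -1.24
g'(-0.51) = -1.60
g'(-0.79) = -4.90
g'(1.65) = -7.74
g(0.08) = -0.83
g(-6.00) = 491.00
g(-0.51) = -1.23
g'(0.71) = 1.82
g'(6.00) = -190.00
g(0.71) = 0.71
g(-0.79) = -0.35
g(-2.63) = 43.96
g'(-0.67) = -3.37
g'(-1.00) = -8.00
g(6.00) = -349.00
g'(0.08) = 2.28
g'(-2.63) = -50.02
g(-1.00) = 1.00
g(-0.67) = -0.84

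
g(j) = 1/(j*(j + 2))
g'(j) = -1/(j*(j + 2)^2) - 1/(j^2*(j + 2)) = 2*(-j - 1)/(j^2*(j^2 + 4*j + 4))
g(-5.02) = 0.07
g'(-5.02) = 0.03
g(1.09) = 0.30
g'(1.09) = -0.37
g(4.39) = 0.04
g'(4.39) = -0.01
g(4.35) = 0.04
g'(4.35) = -0.01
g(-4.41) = 0.09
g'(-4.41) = 0.06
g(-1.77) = -2.46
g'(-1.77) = 9.29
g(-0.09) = -5.82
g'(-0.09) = -61.59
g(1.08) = 0.30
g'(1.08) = -0.38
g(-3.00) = 0.33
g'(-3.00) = 0.44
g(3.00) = 0.07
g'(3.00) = -0.04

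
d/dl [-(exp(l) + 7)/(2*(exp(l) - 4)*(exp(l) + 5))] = (exp(2*l) + 14*exp(l) + 27)*exp(l)/(2*(exp(4*l) + 2*exp(3*l) - 39*exp(2*l) - 40*exp(l) + 400))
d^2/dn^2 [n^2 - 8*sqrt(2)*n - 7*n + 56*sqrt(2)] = 2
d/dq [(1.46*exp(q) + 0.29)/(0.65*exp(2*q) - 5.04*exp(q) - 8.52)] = (-(1.3*exp(q) - 5.04)*(1.46*exp(q) + 0.29) + 0.949*exp(2*q) - 7.3584*exp(q) - 12.4392)*exp(q)/(-0.65*exp(2*q) + 5.04*exp(q) + 8.52)^2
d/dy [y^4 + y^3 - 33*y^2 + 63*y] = 4*y^3 + 3*y^2 - 66*y + 63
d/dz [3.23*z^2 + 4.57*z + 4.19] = 6.46*z + 4.57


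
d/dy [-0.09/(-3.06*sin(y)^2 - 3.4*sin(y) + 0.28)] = -(0.5508*sin(y) + 0.306)*cos(y)/(3.06*sin(y)^2 + 3.4*sin(y) - 0.28)^2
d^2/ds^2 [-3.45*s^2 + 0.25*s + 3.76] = -6.90000000000000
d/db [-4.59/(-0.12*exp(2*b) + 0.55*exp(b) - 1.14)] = (2.5245 - 1.1016*exp(b))*exp(b)/(0.12*exp(2*b) - 0.55*exp(b) + 1.14)^2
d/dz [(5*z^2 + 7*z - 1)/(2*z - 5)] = (10*z^2 - 50*z - 33)/(4*z^2 - 20*z + 25)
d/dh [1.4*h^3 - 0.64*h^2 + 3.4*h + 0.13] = 4.2*h^2 - 1.28*h + 3.4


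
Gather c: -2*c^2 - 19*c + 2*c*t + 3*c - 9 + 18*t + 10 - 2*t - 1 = -2*c^2 + c*(2*t - 16) + 16*t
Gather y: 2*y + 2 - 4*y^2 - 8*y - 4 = -4*y^2 - 6*y - 2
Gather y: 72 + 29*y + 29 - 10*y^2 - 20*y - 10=-10*y^2 + 9*y + 91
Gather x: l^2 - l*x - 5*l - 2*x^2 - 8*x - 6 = l^2 - 5*l - 2*x^2 + x*(-l - 8) - 6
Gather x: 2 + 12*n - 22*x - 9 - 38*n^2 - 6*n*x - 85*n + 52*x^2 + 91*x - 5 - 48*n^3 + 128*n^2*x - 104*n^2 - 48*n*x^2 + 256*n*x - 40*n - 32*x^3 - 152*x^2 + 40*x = -48*n^3 - 142*n^2 - 113*n - 32*x^3 + x^2*(-48*n - 100) + x*(128*n^2 + 250*n + 109) - 12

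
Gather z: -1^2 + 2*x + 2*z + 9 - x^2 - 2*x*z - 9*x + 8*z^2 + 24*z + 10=-x^2 - 7*x + 8*z^2 + z*(26 - 2*x) + 18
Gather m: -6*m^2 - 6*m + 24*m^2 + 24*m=18*m^2 + 18*m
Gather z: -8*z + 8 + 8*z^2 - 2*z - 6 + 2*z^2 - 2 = 10*z^2 - 10*z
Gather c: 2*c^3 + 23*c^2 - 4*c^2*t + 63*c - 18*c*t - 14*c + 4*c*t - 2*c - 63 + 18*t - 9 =2*c^3 + c^2*(23 - 4*t) + c*(47 - 14*t) + 18*t - 72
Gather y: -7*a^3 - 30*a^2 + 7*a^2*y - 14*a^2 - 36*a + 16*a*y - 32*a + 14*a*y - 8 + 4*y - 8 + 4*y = -7*a^3 - 44*a^2 - 68*a + y*(7*a^2 + 30*a + 8) - 16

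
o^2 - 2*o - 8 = (o - 4)*(o + 2)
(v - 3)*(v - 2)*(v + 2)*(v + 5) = v^4 + 2*v^3 - 19*v^2 - 8*v + 60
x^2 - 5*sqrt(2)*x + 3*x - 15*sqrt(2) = (x + 3)*(x - 5*sqrt(2))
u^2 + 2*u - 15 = (u - 3)*(u + 5)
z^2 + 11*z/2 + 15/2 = (z + 5/2)*(z + 3)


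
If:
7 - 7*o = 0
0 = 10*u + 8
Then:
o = 1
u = -4/5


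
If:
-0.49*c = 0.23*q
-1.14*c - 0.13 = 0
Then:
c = -0.11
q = 0.24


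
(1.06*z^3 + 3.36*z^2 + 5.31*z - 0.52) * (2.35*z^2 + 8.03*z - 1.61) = 2.491*z^5 + 16.4078*z^4 + 37.7527*z^3 + 36.0077*z^2 - 12.7247*z + 0.8372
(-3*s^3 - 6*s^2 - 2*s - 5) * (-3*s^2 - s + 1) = 9*s^5 + 21*s^4 + 9*s^3 + 11*s^2 + 3*s - 5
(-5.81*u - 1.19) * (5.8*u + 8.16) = -33.698*u^2 - 54.3116*u - 9.7104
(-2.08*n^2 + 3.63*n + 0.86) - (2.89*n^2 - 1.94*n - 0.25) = -4.97*n^2 + 5.57*n + 1.11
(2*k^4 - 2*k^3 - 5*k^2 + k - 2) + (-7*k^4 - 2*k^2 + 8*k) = -5*k^4 - 2*k^3 - 7*k^2 + 9*k - 2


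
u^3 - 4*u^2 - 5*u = u*(u - 5)*(u + 1)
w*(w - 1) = w^2 - w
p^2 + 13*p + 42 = (p + 6)*(p + 7)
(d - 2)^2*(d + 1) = d^3 - 3*d^2 + 4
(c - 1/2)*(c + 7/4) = c^2 + 5*c/4 - 7/8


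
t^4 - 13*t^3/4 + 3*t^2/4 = t^2*(t - 3)*(t - 1/4)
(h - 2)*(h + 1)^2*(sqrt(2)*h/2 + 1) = sqrt(2)*h^4/2 + h^3 - 3*sqrt(2)*h^2/2 - 3*h - sqrt(2)*h - 2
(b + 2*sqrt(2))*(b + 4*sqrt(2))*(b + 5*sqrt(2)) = b^3 + 11*sqrt(2)*b^2 + 76*b + 80*sqrt(2)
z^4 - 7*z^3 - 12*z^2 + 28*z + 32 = (z - 8)*(z - 2)*(z + 1)*(z + 2)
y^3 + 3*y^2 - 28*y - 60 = (y - 5)*(y + 2)*(y + 6)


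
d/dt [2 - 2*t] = -2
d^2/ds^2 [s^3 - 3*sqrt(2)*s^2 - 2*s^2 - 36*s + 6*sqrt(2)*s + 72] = 6*s - 6*sqrt(2) - 4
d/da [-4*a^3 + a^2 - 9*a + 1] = -12*a^2 + 2*a - 9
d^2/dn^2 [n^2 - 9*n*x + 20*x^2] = 2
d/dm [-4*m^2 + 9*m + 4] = 9 - 8*m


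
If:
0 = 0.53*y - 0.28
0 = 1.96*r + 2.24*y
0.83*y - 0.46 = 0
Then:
No Solution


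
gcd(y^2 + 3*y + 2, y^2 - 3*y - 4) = y + 1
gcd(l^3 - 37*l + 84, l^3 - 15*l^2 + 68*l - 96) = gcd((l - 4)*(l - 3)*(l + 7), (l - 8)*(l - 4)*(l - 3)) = l^2 - 7*l + 12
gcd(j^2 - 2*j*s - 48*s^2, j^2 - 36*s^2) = j + 6*s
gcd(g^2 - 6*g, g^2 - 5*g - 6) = g - 6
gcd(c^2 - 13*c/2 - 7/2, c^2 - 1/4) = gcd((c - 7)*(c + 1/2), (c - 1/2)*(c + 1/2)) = c + 1/2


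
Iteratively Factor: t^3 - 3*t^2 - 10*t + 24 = (t - 4)*(t^2 + t - 6) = (t - 4)*(t - 2)*(t + 3)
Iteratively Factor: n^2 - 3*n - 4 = (n - 4)*(n + 1)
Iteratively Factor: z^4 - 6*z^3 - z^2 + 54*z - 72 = (z - 3)*(z^3 - 3*z^2 - 10*z + 24) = (z - 3)*(z + 3)*(z^2 - 6*z + 8) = (z - 4)*(z - 3)*(z + 3)*(z - 2)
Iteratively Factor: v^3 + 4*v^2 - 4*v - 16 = (v + 4)*(v^2 - 4) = (v - 2)*(v + 4)*(v + 2)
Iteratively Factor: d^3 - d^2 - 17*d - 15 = (d + 3)*(d^2 - 4*d - 5) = (d + 1)*(d + 3)*(d - 5)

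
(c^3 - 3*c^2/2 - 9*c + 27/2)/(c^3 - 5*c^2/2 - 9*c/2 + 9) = (c + 3)/(c + 2)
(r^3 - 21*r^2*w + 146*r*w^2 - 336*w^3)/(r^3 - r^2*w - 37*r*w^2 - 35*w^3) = (r^2 - 14*r*w + 48*w^2)/(r^2 + 6*r*w + 5*w^2)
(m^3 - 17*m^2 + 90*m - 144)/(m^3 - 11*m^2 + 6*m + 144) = (m - 3)/(m + 3)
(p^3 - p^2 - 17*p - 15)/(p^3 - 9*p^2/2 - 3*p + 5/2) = 2*(p + 3)/(2*p - 1)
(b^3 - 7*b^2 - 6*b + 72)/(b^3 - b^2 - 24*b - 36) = (b - 4)/(b + 2)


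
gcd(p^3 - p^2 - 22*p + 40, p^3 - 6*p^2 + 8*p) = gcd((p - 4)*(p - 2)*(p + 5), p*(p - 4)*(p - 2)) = p^2 - 6*p + 8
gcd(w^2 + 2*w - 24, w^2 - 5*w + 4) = w - 4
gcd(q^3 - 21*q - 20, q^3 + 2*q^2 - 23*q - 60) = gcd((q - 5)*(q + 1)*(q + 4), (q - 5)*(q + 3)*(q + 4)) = q^2 - q - 20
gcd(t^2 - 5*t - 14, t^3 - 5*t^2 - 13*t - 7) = t - 7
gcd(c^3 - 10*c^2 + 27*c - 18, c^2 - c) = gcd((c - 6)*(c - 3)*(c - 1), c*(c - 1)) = c - 1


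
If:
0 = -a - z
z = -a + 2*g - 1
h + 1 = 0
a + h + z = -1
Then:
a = -z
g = 1/2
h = -1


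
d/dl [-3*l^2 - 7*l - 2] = -6*l - 7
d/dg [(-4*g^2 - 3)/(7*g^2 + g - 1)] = (-4*g^2 + 50*g + 3)/(49*g^4 + 14*g^3 - 13*g^2 - 2*g + 1)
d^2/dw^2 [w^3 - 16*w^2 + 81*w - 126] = 6*w - 32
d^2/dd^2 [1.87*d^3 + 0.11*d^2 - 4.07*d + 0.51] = 11.22*d + 0.22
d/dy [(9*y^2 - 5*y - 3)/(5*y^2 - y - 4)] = (16*y^2 - 42*y + 17)/(25*y^4 - 10*y^3 - 39*y^2 + 8*y + 16)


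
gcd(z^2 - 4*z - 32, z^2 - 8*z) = z - 8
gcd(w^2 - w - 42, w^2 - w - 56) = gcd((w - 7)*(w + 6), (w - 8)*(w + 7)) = 1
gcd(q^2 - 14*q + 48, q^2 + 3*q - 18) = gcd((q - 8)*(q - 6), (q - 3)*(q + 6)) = 1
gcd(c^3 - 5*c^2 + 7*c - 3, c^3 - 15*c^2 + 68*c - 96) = c - 3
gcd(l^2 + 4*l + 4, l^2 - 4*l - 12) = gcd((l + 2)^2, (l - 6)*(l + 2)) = l + 2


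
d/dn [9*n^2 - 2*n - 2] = 18*n - 2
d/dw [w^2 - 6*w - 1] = 2*w - 6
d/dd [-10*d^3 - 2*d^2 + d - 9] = -30*d^2 - 4*d + 1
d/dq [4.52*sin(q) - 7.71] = 4.52*cos(q)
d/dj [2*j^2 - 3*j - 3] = 4*j - 3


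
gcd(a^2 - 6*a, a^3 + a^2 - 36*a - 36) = a - 6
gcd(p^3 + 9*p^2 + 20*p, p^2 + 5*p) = p^2 + 5*p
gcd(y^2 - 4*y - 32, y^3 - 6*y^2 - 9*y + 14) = 1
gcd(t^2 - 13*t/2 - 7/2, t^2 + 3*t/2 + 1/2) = t + 1/2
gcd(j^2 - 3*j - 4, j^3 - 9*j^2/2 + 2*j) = j - 4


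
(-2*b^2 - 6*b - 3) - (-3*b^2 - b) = b^2 - 5*b - 3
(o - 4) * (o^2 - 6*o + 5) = o^3 - 10*o^2 + 29*o - 20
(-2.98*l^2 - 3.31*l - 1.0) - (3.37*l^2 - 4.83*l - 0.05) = -6.35*l^2 + 1.52*l - 0.95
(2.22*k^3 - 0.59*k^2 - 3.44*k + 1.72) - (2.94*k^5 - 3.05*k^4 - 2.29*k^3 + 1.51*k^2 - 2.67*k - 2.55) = -2.94*k^5 + 3.05*k^4 + 4.51*k^3 - 2.1*k^2 - 0.77*k + 4.27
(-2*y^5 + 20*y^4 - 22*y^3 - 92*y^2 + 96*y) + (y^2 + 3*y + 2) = -2*y^5 + 20*y^4 - 22*y^3 - 91*y^2 + 99*y + 2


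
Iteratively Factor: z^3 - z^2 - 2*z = (z + 1)*(z^2 - 2*z) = z*(z + 1)*(z - 2)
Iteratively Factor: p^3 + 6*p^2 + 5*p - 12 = (p + 3)*(p^2 + 3*p - 4) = (p - 1)*(p + 3)*(p + 4)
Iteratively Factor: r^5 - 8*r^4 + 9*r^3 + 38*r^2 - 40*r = (r)*(r^4 - 8*r^3 + 9*r^2 + 38*r - 40) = r*(r - 1)*(r^3 - 7*r^2 + 2*r + 40) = r*(r - 1)*(r + 2)*(r^2 - 9*r + 20) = r*(r - 5)*(r - 1)*(r + 2)*(r - 4)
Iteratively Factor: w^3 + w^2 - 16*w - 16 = (w - 4)*(w^2 + 5*w + 4) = (w - 4)*(w + 4)*(w + 1)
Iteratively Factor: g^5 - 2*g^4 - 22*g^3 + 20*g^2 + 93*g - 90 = (g - 5)*(g^4 + 3*g^3 - 7*g^2 - 15*g + 18) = (g - 5)*(g + 3)*(g^3 - 7*g + 6) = (g - 5)*(g + 3)^2*(g^2 - 3*g + 2) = (g - 5)*(g - 1)*(g + 3)^2*(g - 2)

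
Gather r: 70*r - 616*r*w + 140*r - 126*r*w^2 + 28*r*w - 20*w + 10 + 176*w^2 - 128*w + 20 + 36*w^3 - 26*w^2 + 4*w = r*(-126*w^2 - 588*w + 210) + 36*w^3 + 150*w^2 - 144*w + 30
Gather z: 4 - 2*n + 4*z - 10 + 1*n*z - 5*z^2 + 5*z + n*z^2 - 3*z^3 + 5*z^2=n*z^2 - 2*n - 3*z^3 + z*(n + 9) - 6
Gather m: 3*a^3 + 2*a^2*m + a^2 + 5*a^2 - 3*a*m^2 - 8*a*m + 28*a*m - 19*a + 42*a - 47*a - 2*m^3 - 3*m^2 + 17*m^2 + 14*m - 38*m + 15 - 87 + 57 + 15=3*a^3 + 6*a^2 - 24*a - 2*m^3 + m^2*(14 - 3*a) + m*(2*a^2 + 20*a - 24)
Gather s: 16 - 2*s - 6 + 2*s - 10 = 0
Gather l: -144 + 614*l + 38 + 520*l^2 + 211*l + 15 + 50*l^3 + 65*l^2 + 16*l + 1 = 50*l^3 + 585*l^2 + 841*l - 90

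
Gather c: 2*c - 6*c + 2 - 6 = -4*c - 4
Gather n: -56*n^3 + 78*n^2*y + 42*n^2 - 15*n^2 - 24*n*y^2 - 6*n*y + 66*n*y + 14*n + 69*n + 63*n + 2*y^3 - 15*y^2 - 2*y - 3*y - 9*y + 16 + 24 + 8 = -56*n^3 + n^2*(78*y + 27) + n*(-24*y^2 + 60*y + 146) + 2*y^3 - 15*y^2 - 14*y + 48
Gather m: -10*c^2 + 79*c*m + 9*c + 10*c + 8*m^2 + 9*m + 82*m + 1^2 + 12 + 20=-10*c^2 + 19*c + 8*m^2 + m*(79*c + 91) + 33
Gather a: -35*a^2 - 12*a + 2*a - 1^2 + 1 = -35*a^2 - 10*a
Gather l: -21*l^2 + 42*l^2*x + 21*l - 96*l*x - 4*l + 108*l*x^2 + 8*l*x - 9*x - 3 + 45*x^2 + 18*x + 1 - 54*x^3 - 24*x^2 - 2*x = l^2*(42*x - 21) + l*(108*x^2 - 88*x + 17) - 54*x^3 + 21*x^2 + 7*x - 2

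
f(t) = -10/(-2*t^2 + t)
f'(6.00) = -0.05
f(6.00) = 0.15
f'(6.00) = -0.05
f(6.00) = 0.15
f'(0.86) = -63.64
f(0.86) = 16.15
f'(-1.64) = 1.53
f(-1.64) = 1.42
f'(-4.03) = 0.13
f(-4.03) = 0.27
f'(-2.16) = 0.73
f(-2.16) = 0.87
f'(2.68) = -0.71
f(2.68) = 0.86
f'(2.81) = -0.61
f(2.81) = 0.77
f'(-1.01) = 5.42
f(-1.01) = 3.28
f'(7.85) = -0.02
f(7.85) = 0.09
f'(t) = -10*(4*t - 1)/(-2*t^2 + t)^2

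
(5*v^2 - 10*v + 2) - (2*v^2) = 3*v^2 - 10*v + 2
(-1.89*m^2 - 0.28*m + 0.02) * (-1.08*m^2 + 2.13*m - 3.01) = 2.0412*m^4 - 3.7233*m^3 + 5.0709*m^2 + 0.8854*m - 0.0602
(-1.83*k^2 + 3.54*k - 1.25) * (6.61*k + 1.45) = -12.0963*k^3 + 20.7459*k^2 - 3.1295*k - 1.8125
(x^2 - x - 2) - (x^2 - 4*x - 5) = 3*x + 3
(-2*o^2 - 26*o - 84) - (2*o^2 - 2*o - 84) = -4*o^2 - 24*o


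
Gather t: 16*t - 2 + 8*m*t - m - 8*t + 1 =-m + t*(8*m + 8) - 1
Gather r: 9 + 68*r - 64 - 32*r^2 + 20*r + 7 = -32*r^2 + 88*r - 48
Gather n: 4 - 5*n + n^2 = n^2 - 5*n + 4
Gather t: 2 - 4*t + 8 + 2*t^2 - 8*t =2*t^2 - 12*t + 10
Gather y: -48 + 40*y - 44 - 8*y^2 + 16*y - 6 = -8*y^2 + 56*y - 98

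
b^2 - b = b*(b - 1)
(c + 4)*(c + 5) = c^2 + 9*c + 20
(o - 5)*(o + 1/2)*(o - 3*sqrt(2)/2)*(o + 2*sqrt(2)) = o^4 - 9*o^3/2 + sqrt(2)*o^3/2 - 17*o^2/2 - 9*sqrt(2)*o^2/4 - 5*sqrt(2)*o/4 + 27*o + 15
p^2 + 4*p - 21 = (p - 3)*(p + 7)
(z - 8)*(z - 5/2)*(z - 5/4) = z^3 - 47*z^2/4 + 265*z/8 - 25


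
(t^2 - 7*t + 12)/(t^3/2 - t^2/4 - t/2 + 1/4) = 4*(t^2 - 7*t + 12)/(2*t^3 - t^2 - 2*t + 1)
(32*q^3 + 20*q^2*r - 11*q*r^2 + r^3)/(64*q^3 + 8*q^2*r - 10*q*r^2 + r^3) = (q + r)/(2*q + r)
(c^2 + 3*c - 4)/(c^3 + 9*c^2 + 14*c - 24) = 1/(c + 6)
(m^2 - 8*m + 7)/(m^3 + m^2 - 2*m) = (m - 7)/(m*(m + 2))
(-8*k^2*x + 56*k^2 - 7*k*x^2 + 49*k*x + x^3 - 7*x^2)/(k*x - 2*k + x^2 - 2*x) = (-8*k*x + 56*k + x^2 - 7*x)/(x - 2)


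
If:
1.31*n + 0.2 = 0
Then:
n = -0.15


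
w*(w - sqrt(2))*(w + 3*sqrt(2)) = w^3 + 2*sqrt(2)*w^2 - 6*w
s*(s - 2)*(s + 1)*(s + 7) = s^4 + 6*s^3 - 9*s^2 - 14*s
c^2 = c^2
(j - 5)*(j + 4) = j^2 - j - 20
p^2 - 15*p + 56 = (p - 8)*(p - 7)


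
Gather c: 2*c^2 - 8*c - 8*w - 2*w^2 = 2*c^2 - 8*c - 2*w^2 - 8*w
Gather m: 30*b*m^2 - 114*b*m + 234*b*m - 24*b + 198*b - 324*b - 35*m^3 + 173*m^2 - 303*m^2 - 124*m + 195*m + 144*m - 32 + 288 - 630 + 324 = -150*b - 35*m^3 + m^2*(30*b - 130) + m*(120*b + 215) - 50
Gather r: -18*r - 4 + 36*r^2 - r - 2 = 36*r^2 - 19*r - 6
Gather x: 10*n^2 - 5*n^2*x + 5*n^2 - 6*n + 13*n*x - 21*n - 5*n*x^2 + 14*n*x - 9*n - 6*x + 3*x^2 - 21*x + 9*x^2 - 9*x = 15*n^2 - 36*n + x^2*(12 - 5*n) + x*(-5*n^2 + 27*n - 36)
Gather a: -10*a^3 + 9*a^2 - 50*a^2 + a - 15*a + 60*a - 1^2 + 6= -10*a^3 - 41*a^2 + 46*a + 5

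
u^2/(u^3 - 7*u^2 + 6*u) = u/(u^2 - 7*u + 6)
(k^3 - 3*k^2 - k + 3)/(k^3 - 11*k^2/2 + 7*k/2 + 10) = 2*(k^2 - 4*k + 3)/(2*k^2 - 13*k + 20)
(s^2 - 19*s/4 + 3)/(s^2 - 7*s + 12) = (s - 3/4)/(s - 3)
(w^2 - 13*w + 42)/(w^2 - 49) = (w - 6)/(w + 7)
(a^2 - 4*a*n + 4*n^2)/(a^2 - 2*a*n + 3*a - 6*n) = (a - 2*n)/(a + 3)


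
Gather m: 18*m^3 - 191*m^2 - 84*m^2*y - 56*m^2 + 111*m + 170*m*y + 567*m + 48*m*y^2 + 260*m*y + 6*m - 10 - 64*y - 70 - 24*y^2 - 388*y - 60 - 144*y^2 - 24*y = 18*m^3 + m^2*(-84*y - 247) + m*(48*y^2 + 430*y + 684) - 168*y^2 - 476*y - 140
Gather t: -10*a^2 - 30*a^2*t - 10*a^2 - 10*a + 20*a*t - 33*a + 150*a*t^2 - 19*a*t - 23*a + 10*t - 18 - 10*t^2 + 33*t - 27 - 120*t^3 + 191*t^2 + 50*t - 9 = -20*a^2 - 66*a - 120*t^3 + t^2*(150*a + 181) + t*(-30*a^2 + a + 93) - 54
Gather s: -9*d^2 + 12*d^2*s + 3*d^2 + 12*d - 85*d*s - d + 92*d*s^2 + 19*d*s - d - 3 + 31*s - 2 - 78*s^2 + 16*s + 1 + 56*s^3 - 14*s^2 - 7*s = -6*d^2 + 10*d + 56*s^3 + s^2*(92*d - 92) + s*(12*d^2 - 66*d + 40) - 4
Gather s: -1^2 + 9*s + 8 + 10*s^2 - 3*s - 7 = 10*s^2 + 6*s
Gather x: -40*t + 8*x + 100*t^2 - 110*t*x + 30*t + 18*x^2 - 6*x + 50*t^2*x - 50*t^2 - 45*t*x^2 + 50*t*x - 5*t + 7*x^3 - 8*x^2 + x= 50*t^2 - 15*t + 7*x^3 + x^2*(10 - 45*t) + x*(50*t^2 - 60*t + 3)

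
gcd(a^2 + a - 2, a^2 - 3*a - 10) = a + 2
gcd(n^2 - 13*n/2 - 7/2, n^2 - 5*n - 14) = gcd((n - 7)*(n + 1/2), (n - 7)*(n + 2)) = n - 7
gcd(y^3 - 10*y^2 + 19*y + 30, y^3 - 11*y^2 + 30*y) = y^2 - 11*y + 30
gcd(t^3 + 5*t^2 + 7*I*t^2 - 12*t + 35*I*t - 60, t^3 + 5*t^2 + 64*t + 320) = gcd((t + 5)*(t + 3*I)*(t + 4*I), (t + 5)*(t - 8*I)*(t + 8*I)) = t + 5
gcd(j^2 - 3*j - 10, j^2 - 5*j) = j - 5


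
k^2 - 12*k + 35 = (k - 7)*(k - 5)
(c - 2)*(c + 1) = c^2 - c - 2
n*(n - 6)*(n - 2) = n^3 - 8*n^2 + 12*n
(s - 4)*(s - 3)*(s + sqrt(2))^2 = s^4 - 7*s^3 + 2*sqrt(2)*s^3 - 14*sqrt(2)*s^2 + 14*s^2 - 14*s + 24*sqrt(2)*s + 24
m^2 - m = m*(m - 1)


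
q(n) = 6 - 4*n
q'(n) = -4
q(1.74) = -0.96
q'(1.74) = -4.00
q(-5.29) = 27.16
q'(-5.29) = -4.00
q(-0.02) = 6.08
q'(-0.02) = -4.00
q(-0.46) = 7.84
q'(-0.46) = -4.00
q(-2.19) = 14.76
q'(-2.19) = -4.00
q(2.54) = -4.16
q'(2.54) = -4.00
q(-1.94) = 13.76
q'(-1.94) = -4.00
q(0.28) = 4.88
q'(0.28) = -4.00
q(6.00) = -18.00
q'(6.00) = -4.00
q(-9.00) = 42.00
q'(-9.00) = -4.00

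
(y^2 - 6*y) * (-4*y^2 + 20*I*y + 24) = -4*y^4 + 24*y^3 + 20*I*y^3 + 24*y^2 - 120*I*y^2 - 144*y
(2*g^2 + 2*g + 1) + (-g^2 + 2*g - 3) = g^2 + 4*g - 2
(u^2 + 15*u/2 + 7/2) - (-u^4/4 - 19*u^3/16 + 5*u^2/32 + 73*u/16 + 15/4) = u^4/4 + 19*u^3/16 + 27*u^2/32 + 47*u/16 - 1/4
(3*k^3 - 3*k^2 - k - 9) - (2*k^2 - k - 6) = 3*k^3 - 5*k^2 - 3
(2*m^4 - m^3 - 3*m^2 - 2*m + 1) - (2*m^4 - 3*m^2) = -m^3 - 2*m + 1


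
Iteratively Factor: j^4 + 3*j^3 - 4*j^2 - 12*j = (j)*(j^3 + 3*j^2 - 4*j - 12) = j*(j + 2)*(j^2 + j - 6) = j*(j - 2)*(j + 2)*(j + 3)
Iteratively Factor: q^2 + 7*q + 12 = (q + 3)*(q + 4)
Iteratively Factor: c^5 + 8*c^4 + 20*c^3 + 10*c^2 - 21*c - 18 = (c + 3)*(c^4 + 5*c^3 + 5*c^2 - 5*c - 6) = (c + 3)^2*(c^3 + 2*c^2 - c - 2) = (c + 2)*(c + 3)^2*(c^2 - 1) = (c + 1)*(c + 2)*(c + 3)^2*(c - 1)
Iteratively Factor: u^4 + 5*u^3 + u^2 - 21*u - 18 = (u + 3)*(u^3 + 2*u^2 - 5*u - 6) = (u + 3)^2*(u^2 - u - 2) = (u + 1)*(u + 3)^2*(u - 2)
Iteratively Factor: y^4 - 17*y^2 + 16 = (y + 1)*(y^3 - y^2 - 16*y + 16) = (y - 4)*(y + 1)*(y^2 + 3*y - 4) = (y - 4)*(y - 1)*(y + 1)*(y + 4)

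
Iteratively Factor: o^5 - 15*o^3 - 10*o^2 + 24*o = (o + 3)*(o^4 - 3*o^3 - 6*o^2 + 8*o) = (o - 1)*(o + 3)*(o^3 - 2*o^2 - 8*o) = (o - 4)*(o - 1)*(o + 3)*(o^2 + 2*o) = o*(o - 4)*(o - 1)*(o + 3)*(o + 2)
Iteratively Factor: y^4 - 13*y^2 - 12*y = (y + 3)*(y^3 - 3*y^2 - 4*y) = (y + 1)*(y + 3)*(y^2 - 4*y) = (y - 4)*(y + 1)*(y + 3)*(y)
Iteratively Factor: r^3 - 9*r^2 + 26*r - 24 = (r - 2)*(r^2 - 7*r + 12) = (r - 4)*(r - 2)*(r - 3)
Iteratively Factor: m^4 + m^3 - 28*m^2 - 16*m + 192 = (m + 4)*(m^3 - 3*m^2 - 16*m + 48) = (m + 4)^2*(m^2 - 7*m + 12) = (m - 3)*(m + 4)^2*(m - 4)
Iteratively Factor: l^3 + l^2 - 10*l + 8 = (l + 4)*(l^2 - 3*l + 2) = (l - 2)*(l + 4)*(l - 1)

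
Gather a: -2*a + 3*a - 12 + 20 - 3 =a + 5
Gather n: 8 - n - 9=-n - 1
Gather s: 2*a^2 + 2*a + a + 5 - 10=2*a^2 + 3*a - 5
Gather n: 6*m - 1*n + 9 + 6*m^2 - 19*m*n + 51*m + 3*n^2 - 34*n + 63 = 6*m^2 + 57*m + 3*n^2 + n*(-19*m - 35) + 72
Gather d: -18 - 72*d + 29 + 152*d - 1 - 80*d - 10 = 0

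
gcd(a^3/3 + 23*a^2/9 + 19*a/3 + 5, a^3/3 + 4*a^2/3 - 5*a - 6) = 1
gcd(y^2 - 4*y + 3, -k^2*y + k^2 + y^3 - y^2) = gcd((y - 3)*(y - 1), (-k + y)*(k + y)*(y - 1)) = y - 1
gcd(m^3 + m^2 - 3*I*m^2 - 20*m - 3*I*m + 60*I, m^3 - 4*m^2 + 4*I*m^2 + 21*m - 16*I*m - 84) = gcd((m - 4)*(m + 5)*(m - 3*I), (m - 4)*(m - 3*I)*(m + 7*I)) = m^2 + m*(-4 - 3*I) + 12*I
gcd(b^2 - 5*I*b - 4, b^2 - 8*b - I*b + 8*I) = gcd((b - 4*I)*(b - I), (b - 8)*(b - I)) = b - I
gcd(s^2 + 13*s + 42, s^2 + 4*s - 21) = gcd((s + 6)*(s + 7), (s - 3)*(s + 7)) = s + 7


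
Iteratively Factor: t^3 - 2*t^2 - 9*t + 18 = (t - 3)*(t^2 + t - 6) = (t - 3)*(t - 2)*(t + 3)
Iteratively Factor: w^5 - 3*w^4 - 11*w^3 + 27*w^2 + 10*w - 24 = (w + 1)*(w^4 - 4*w^3 - 7*w^2 + 34*w - 24) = (w + 1)*(w + 3)*(w^3 - 7*w^2 + 14*w - 8) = (w - 4)*(w + 1)*(w + 3)*(w^2 - 3*w + 2) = (w - 4)*(w - 2)*(w + 1)*(w + 3)*(w - 1)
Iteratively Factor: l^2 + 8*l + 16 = (l + 4)*(l + 4)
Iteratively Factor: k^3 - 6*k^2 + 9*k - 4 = (k - 1)*(k^2 - 5*k + 4) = (k - 4)*(k - 1)*(k - 1)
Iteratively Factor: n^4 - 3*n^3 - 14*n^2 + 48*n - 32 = (n - 1)*(n^3 - 2*n^2 - 16*n + 32) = (n - 1)*(n + 4)*(n^2 - 6*n + 8) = (n - 2)*(n - 1)*(n + 4)*(n - 4)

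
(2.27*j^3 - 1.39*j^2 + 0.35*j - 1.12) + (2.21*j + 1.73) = 2.27*j^3 - 1.39*j^2 + 2.56*j + 0.61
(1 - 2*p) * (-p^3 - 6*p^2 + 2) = 2*p^4 + 11*p^3 - 6*p^2 - 4*p + 2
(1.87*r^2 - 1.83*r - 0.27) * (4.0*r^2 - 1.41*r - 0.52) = 7.48*r^4 - 9.9567*r^3 + 0.5279*r^2 + 1.3323*r + 0.1404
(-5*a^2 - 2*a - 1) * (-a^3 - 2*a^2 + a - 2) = 5*a^5 + 12*a^4 + 10*a^2 + 3*a + 2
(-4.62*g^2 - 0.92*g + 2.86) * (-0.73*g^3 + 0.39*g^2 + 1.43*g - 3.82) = 3.3726*g^5 - 1.1302*g^4 - 9.0532*g^3 + 17.4482*g^2 + 7.6042*g - 10.9252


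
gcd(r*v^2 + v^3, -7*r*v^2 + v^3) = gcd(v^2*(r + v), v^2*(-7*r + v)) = v^2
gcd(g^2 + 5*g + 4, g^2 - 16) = g + 4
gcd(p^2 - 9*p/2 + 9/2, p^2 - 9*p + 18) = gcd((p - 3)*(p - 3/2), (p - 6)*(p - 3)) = p - 3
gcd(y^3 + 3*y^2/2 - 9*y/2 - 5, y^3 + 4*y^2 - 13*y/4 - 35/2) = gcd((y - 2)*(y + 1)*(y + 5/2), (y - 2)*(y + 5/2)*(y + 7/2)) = y^2 + y/2 - 5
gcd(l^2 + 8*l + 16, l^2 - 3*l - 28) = l + 4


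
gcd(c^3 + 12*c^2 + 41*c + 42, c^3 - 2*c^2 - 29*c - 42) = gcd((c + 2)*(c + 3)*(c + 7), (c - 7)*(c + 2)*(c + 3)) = c^2 + 5*c + 6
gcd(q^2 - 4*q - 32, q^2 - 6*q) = 1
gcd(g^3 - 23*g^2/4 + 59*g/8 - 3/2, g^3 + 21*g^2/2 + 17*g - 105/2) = g - 3/2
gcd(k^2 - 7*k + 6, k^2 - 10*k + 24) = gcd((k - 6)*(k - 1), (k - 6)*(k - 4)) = k - 6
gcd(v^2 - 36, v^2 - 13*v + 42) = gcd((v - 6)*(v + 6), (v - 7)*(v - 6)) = v - 6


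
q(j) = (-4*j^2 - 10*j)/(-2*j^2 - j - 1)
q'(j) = (-8*j - 10)/(-2*j^2 - j - 1) + (4*j + 1)*(-4*j^2 - 10*j)/(-2*j^2 - j - 1)^2 = 2*(-8*j^2 + 4*j + 5)/(4*j^4 + 4*j^3 + 5*j^2 + 2*j + 1)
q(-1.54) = -1.41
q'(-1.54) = -2.28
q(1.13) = 3.50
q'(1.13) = -0.06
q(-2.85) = 0.28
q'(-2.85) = -0.69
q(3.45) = 2.91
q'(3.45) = -0.19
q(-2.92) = 0.32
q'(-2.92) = -0.65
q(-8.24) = 1.47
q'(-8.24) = -0.07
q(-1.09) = -2.69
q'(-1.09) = -3.39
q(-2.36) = -0.14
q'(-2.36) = -1.02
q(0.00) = 0.00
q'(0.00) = 10.00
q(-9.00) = 1.52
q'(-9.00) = -0.06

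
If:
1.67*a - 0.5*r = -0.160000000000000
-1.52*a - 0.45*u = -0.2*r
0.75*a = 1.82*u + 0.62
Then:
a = 0.21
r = 1.02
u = -0.25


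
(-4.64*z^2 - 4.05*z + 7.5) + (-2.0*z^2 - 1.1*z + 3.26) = -6.64*z^2 - 5.15*z + 10.76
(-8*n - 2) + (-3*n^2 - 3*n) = -3*n^2 - 11*n - 2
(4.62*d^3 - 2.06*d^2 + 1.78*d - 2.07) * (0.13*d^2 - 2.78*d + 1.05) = 0.6006*d^5 - 13.1114*d^4 + 10.8092*d^3 - 7.3805*d^2 + 7.6236*d - 2.1735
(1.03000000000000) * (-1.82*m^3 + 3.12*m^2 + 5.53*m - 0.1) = -1.8746*m^3 + 3.2136*m^2 + 5.6959*m - 0.103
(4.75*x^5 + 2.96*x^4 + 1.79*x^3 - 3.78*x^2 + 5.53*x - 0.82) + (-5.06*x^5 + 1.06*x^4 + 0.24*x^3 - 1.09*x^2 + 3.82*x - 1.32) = -0.31*x^5 + 4.02*x^4 + 2.03*x^3 - 4.87*x^2 + 9.35*x - 2.14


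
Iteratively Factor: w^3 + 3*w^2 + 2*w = (w + 1)*(w^2 + 2*w) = (w + 1)*(w + 2)*(w)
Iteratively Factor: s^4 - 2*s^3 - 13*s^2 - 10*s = (s - 5)*(s^3 + 3*s^2 + 2*s) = (s - 5)*(s + 1)*(s^2 + 2*s) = (s - 5)*(s + 1)*(s + 2)*(s)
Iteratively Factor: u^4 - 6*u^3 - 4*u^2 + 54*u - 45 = (u - 1)*(u^3 - 5*u^2 - 9*u + 45) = (u - 3)*(u - 1)*(u^2 - 2*u - 15) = (u - 3)*(u - 1)*(u + 3)*(u - 5)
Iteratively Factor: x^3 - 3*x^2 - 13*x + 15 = (x + 3)*(x^2 - 6*x + 5) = (x - 1)*(x + 3)*(x - 5)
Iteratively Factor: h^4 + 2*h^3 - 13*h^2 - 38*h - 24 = (h + 1)*(h^3 + h^2 - 14*h - 24) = (h + 1)*(h + 2)*(h^2 - h - 12) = (h + 1)*(h + 2)*(h + 3)*(h - 4)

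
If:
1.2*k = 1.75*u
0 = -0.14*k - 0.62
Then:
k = -4.43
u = -3.04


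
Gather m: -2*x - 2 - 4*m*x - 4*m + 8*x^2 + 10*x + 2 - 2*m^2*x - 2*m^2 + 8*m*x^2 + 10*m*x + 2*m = m^2*(-2*x - 2) + m*(8*x^2 + 6*x - 2) + 8*x^2 + 8*x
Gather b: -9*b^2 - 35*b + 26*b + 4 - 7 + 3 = -9*b^2 - 9*b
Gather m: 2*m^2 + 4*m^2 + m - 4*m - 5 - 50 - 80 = 6*m^2 - 3*m - 135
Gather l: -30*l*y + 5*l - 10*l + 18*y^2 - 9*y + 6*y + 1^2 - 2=l*(-30*y - 5) + 18*y^2 - 3*y - 1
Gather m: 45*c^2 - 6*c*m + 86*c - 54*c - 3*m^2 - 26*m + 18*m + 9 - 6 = 45*c^2 + 32*c - 3*m^2 + m*(-6*c - 8) + 3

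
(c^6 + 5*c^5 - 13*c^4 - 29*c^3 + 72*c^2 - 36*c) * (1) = c^6 + 5*c^5 - 13*c^4 - 29*c^3 + 72*c^2 - 36*c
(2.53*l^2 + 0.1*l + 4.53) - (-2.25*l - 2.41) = 2.53*l^2 + 2.35*l + 6.94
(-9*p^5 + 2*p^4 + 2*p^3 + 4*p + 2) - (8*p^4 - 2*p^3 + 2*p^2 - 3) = -9*p^5 - 6*p^4 + 4*p^3 - 2*p^2 + 4*p + 5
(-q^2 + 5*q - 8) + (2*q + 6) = -q^2 + 7*q - 2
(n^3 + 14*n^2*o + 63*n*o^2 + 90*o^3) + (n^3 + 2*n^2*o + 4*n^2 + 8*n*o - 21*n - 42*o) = 2*n^3 + 16*n^2*o + 4*n^2 + 63*n*o^2 + 8*n*o - 21*n + 90*o^3 - 42*o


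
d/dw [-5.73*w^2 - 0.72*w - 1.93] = -11.46*w - 0.72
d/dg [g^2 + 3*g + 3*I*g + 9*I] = 2*g + 3 + 3*I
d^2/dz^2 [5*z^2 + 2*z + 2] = 10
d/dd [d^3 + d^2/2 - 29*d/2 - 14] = 3*d^2 + d - 29/2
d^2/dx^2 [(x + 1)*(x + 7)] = 2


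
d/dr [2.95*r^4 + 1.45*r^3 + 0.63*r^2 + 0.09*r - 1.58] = 11.8*r^3 + 4.35*r^2 + 1.26*r + 0.09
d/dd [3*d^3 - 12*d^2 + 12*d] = 9*d^2 - 24*d + 12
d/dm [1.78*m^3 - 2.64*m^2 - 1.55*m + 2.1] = 5.34*m^2 - 5.28*m - 1.55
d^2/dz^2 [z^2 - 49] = 2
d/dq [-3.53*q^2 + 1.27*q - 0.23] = 1.27 - 7.06*q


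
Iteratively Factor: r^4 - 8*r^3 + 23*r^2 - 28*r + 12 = (r - 2)*(r^3 - 6*r^2 + 11*r - 6) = (r - 3)*(r - 2)*(r^2 - 3*r + 2) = (r - 3)*(r - 2)*(r - 1)*(r - 2)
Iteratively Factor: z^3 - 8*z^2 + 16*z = (z - 4)*(z^2 - 4*z) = z*(z - 4)*(z - 4)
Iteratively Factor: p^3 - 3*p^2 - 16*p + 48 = (p - 3)*(p^2 - 16) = (p - 3)*(p + 4)*(p - 4)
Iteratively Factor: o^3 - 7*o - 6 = (o + 1)*(o^2 - o - 6) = (o + 1)*(o + 2)*(o - 3)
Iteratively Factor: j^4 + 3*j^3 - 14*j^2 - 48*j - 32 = (j + 2)*(j^3 + j^2 - 16*j - 16) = (j + 2)*(j + 4)*(j^2 - 3*j - 4) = (j - 4)*(j + 2)*(j + 4)*(j + 1)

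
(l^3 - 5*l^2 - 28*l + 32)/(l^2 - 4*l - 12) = (-l^3 + 5*l^2 + 28*l - 32)/(-l^2 + 4*l + 12)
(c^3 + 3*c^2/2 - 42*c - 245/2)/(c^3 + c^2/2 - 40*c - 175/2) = (2*c + 7)/(2*c + 5)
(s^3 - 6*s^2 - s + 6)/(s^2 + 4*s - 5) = (s^2 - 5*s - 6)/(s + 5)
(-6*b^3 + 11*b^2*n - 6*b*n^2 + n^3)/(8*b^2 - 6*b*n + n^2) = (-3*b^2 + 4*b*n - n^2)/(4*b - n)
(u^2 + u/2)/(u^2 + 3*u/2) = (2*u + 1)/(2*u + 3)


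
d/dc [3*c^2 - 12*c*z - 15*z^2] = 6*c - 12*z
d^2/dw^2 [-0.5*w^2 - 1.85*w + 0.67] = -1.00000000000000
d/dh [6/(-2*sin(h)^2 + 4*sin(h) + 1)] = 24*(sin(h) - 1)*cos(h)/(4*sin(h) + cos(2*h))^2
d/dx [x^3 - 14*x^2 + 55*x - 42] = 3*x^2 - 28*x + 55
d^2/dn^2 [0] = 0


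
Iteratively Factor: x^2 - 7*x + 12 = (x - 3)*(x - 4)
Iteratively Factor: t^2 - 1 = (t - 1)*(t + 1)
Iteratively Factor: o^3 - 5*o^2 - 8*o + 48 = (o - 4)*(o^2 - o - 12) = (o - 4)*(o + 3)*(o - 4)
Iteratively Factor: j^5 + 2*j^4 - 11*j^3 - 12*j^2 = (j + 4)*(j^4 - 2*j^3 - 3*j^2) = j*(j + 4)*(j^3 - 2*j^2 - 3*j) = j^2*(j + 4)*(j^2 - 2*j - 3) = j^2*(j - 3)*(j + 4)*(j + 1)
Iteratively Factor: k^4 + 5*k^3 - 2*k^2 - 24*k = (k - 2)*(k^3 + 7*k^2 + 12*k) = (k - 2)*(k + 3)*(k^2 + 4*k) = k*(k - 2)*(k + 3)*(k + 4)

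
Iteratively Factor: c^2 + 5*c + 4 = (c + 1)*(c + 4)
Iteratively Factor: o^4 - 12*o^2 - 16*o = (o + 2)*(o^3 - 2*o^2 - 8*o) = (o - 4)*(o + 2)*(o^2 + 2*o) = o*(o - 4)*(o + 2)*(o + 2)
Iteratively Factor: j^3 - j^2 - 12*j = (j)*(j^2 - j - 12) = j*(j + 3)*(j - 4)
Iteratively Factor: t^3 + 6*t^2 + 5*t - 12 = (t - 1)*(t^2 + 7*t + 12) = (t - 1)*(t + 3)*(t + 4)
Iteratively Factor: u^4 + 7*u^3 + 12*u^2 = (u + 3)*(u^3 + 4*u^2) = u*(u + 3)*(u^2 + 4*u) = u*(u + 3)*(u + 4)*(u)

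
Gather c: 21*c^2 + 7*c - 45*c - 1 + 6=21*c^2 - 38*c + 5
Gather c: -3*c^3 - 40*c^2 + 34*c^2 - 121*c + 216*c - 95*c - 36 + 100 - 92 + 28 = -3*c^3 - 6*c^2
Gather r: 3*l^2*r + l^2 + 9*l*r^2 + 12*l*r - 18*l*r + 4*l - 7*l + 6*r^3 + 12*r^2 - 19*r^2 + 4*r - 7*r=l^2 - 3*l + 6*r^3 + r^2*(9*l - 7) + r*(3*l^2 - 6*l - 3)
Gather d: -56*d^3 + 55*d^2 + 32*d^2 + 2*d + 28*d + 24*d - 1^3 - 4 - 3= -56*d^3 + 87*d^2 + 54*d - 8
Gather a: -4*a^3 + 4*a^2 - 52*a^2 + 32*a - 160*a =-4*a^3 - 48*a^2 - 128*a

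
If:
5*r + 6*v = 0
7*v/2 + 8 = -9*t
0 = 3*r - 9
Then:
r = 3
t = 1/12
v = -5/2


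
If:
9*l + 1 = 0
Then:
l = -1/9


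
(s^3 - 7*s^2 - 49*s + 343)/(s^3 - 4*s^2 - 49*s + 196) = (s - 7)/(s - 4)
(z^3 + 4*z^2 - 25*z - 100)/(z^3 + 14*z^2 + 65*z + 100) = (z - 5)/(z + 5)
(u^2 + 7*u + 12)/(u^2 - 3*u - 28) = (u + 3)/(u - 7)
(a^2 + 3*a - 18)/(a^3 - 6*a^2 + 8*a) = (a^2 + 3*a - 18)/(a*(a^2 - 6*a + 8))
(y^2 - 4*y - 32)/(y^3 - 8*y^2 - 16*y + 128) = 1/(y - 4)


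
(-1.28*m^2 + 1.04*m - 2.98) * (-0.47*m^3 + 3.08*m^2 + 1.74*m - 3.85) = 0.6016*m^5 - 4.4312*m^4 + 2.3766*m^3 - 2.4408*m^2 - 9.1892*m + 11.473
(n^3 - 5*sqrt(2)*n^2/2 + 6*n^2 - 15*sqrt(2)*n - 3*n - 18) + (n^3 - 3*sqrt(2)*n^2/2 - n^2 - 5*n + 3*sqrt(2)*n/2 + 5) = 2*n^3 - 4*sqrt(2)*n^2 + 5*n^2 - 27*sqrt(2)*n/2 - 8*n - 13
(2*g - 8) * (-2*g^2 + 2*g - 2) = -4*g^3 + 20*g^2 - 20*g + 16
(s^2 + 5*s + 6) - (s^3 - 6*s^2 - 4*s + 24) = -s^3 + 7*s^2 + 9*s - 18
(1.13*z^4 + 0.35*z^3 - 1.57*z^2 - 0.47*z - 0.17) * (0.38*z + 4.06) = 0.4294*z^5 + 4.7208*z^4 + 0.8244*z^3 - 6.5528*z^2 - 1.9728*z - 0.6902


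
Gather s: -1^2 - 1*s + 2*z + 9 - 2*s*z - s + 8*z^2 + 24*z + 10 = s*(-2*z - 2) + 8*z^2 + 26*z + 18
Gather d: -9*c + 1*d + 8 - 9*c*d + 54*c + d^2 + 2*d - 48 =45*c + d^2 + d*(3 - 9*c) - 40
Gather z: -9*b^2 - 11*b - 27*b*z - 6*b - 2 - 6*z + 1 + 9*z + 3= -9*b^2 - 17*b + z*(3 - 27*b) + 2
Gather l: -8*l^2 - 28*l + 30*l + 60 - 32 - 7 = -8*l^2 + 2*l + 21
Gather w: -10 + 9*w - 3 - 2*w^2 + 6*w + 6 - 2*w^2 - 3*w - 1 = -4*w^2 + 12*w - 8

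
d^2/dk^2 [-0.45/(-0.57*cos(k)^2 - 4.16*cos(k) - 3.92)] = (-0.58482*(1 - cos(k)^2)^2 - 3.20112*cos(k)^3 - 4.05801*cos(k)^2 + 13.74048*cos(k) + 14.1489)/(0.57*cos(k)^2 + 4.16*cos(k) + 3.92)^3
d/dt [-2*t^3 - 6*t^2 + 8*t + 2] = -6*t^2 - 12*t + 8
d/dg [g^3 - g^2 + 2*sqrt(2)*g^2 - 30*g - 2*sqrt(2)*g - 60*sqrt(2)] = 3*g^2 - 2*g + 4*sqrt(2)*g - 30 - 2*sqrt(2)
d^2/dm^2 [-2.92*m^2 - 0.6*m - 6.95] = -5.84000000000000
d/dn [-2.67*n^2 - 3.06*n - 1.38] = -5.34*n - 3.06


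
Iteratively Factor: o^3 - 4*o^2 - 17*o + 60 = (o - 5)*(o^2 + o - 12) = (o - 5)*(o + 4)*(o - 3)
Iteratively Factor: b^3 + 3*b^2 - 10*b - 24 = (b + 2)*(b^2 + b - 12) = (b + 2)*(b + 4)*(b - 3)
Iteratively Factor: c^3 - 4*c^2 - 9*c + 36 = (c + 3)*(c^2 - 7*c + 12) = (c - 3)*(c + 3)*(c - 4)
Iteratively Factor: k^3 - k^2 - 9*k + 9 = (k - 3)*(k^2 + 2*k - 3) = (k - 3)*(k - 1)*(k + 3)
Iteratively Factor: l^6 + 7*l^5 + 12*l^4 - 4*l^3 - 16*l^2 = (l - 1)*(l^5 + 8*l^4 + 20*l^3 + 16*l^2) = (l - 1)*(l + 2)*(l^4 + 6*l^3 + 8*l^2) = l*(l - 1)*(l + 2)*(l^3 + 6*l^2 + 8*l) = l*(l - 1)*(l + 2)*(l + 4)*(l^2 + 2*l) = l*(l - 1)*(l + 2)^2*(l + 4)*(l)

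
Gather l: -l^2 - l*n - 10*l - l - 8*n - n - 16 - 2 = -l^2 + l*(-n - 11) - 9*n - 18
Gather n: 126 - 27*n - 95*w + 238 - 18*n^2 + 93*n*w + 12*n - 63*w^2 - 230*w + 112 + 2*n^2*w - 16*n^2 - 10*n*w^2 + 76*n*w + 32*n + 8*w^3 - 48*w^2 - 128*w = n^2*(2*w - 34) + n*(-10*w^2 + 169*w + 17) + 8*w^3 - 111*w^2 - 453*w + 476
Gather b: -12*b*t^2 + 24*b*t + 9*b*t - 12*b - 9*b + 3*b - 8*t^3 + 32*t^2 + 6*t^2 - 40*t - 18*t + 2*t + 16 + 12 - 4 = b*(-12*t^2 + 33*t - 18) - 8*t^3 + 38*t^2 - 56*t + 24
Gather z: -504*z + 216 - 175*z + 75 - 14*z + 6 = 297 - 693*z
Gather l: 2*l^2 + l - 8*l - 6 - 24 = 2*l^2 - 7*l - 30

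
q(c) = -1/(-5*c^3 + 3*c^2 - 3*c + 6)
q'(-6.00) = 0.00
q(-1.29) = -0.04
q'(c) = -(15*c^2 - 6*c + 3)/(-5*c^3 + 3*c^2 - 3*c + 6)^2 = 3*(-5*c^2 + 2*c - 1)/(5*c^3 - 3*c^2 + 3*c - 6)^2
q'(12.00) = 0.00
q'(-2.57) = -0.01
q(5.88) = 0.00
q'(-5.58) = -0.00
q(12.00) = 0.00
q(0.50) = -0.22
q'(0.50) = -0.18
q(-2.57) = -0.01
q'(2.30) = -0.03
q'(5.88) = -0.00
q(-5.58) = -0.00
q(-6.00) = 0.00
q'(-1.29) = -0.05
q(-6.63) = -0.00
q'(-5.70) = -0.00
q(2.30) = 0.02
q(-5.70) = -0.00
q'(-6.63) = -0.00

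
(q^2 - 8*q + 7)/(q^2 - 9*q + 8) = (q - 7)/(q - 8)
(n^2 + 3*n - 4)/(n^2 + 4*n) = (n - 1)/n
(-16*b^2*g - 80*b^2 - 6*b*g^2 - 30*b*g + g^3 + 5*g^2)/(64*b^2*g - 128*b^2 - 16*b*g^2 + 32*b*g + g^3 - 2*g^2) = (-2*b*g - 10*b - g^2 - 5*g)/(8*b*g - 16*b - g^2 + 2*g)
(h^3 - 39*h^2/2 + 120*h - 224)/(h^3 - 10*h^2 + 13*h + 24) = (h^2 - 23*h/2 + 28)/(h^2 - 2*h - 3)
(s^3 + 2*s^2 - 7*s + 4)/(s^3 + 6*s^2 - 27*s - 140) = (s^2 - 2*s + 1)/(s^2 + 2*s - 35)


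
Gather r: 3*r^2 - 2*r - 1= 3*r^2 - 2*r - 1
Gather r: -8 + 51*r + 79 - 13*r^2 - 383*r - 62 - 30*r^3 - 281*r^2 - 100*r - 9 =-30*r^3 - 294*r^2 - 432*r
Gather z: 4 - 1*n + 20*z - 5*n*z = -n + z*(20 - 5*n) + 4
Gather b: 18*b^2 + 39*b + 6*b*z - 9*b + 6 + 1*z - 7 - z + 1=18*b^2 + b*(6*z + 30)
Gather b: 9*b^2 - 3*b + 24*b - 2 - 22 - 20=9*b^2 + 21*b - 44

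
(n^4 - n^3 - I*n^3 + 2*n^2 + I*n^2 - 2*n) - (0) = n^4 - n^3 - I*n^3 + 2*n^2 + I*n^2 - 2*n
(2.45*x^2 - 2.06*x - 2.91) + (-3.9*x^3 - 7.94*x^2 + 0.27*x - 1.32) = -3.9*x^3 - 5.49*x^2 - 1.79*x - 4.23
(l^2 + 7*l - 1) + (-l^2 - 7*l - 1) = -2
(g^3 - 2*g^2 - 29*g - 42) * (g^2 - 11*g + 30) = g^5 - 13*g^4 + 23*g^3 + 217*g^2 - 408*g - 1260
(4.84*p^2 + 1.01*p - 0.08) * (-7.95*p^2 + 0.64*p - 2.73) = -38.478*p^4 - 4.9319*p^3 - 11.9308*p^2 - 2.8085*p + 0.2184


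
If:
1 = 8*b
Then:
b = 1/8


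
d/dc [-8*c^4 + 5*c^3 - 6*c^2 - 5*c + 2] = -32*c^3 + 15*c^2 - 12*c - 5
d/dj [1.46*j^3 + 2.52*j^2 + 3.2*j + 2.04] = 4.38*j^2 + 5.04*j + 3.2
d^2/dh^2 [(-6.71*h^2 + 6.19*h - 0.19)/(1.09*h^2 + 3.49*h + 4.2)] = (1.4210854715202e-14*h^4 + 65.7597000000001*h^3 + 182.955846*h^2 - 174.363594*h - 421.083638)/(1.295029*h^6 + 12.439407*h^5 + 54.798987*h^4 + 138.371869*h^3 + 211.15206*h^2 + 184.6908*h + 74.088)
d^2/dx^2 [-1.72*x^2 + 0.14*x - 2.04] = -3.44000000000000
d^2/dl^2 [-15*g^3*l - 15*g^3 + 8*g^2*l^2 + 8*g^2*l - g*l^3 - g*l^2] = 2*g*(8*g - 3*l - 1)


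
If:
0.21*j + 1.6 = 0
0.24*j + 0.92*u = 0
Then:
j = -7.62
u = 1.99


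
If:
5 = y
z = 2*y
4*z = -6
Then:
No Solution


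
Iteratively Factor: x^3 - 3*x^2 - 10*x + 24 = (x - 4)*(x^2 + x - 6) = (x - 4)*(x + 3)*(x - 2)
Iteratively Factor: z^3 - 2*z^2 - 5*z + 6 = (z + 2)*(z^2 - 4*z + 3) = (z - 3)*(z + 2)*(z - 1)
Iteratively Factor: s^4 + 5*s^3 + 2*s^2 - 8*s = (s + 2)*(s^3 + 3*s^2 - 4*s) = s*(s + 2)*(s^2 + 3*s - 4) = s*(s - 1)*(s + 2)*(s + 4)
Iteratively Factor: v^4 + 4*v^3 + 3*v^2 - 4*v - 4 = (v + 2)*(v^3 + 2*v^2 - v - 2) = (v + 2)^2*(v^2 - 1) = (v - 1)*(v + 2)^2*(v + 1)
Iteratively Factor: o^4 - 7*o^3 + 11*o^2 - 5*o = (o - 1)*(o^3 - 6*o^2 + 5*o) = (o - 5)*(o - 1)*(o^2 - o) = o*(o - 5)*(o - 1)*(o - 1)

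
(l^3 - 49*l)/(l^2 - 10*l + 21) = l*(l + 7)/(l - 3)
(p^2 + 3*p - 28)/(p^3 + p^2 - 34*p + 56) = 1/(p - 2)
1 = 1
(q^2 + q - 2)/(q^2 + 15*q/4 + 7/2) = 4*(q - 1)/(4*q + 7)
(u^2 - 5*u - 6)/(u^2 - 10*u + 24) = (u + 1)/(u - 4)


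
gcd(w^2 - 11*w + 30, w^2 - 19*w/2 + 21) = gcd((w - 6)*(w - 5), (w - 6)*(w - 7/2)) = w - 6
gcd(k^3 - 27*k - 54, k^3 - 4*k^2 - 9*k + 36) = k + 3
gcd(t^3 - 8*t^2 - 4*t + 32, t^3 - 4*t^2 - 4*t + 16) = t^2 - 4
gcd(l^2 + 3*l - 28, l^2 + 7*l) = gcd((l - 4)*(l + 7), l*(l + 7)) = l + 7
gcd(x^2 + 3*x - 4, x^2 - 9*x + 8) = x - 1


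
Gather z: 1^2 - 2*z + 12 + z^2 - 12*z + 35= z^2 - 14*z + 48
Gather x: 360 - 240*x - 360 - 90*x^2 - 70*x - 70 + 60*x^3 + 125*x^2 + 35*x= 60*x^3 + 35*x^2 - 275*x - 70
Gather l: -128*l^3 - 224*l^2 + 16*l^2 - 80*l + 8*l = -128*l^3 - 208*l^2 - 72*l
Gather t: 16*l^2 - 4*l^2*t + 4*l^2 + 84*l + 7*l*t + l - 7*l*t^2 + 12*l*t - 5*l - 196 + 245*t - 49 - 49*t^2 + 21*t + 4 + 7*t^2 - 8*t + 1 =20*l^2 + 80*l + t^2*(-7*l - 42) + t*(-4*l^2 + 19*l + 258) - 240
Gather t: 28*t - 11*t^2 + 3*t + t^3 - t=t^3 - 11*t^2 + 30*t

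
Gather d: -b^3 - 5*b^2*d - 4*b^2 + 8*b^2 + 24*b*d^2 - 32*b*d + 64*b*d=-b^3 + 4*b^2 + 24*b*d^2 + d*(-5*b^2 + 32*b)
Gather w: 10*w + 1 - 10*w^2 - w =-10*w^2 + 9*w + 1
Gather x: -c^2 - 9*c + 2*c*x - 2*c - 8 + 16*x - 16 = -c^2 - 11*c + x*(2*c + 16) - 24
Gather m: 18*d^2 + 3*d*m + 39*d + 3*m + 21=18*d^2 + 39*d + m*(3*d + 3) + 21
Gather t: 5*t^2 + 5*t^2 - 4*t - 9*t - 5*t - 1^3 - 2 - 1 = 10*t^2 - 18*t - 4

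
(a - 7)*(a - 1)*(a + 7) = a^3 - a^2 - 49*a + 49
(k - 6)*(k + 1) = k^2 - 5*k - 6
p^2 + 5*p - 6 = (p - 1)*(p + 6)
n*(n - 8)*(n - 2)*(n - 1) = n^4 - 11*n^3 + 26*n^2 - 16*n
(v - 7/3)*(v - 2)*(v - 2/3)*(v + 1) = v^4 - 4*v^3 + 23*v^2/9 + 40*v/9 - 28/9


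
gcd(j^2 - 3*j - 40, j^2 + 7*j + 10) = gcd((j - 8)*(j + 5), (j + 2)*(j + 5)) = j + 5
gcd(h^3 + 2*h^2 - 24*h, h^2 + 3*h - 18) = h + 6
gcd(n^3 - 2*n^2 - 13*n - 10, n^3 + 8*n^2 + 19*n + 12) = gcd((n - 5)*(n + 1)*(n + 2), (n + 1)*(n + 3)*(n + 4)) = n + 1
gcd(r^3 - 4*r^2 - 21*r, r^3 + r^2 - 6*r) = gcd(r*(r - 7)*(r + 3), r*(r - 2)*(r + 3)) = r^2 + 3*r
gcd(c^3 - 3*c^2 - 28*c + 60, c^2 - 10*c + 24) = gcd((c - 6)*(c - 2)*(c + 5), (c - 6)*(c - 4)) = c - 6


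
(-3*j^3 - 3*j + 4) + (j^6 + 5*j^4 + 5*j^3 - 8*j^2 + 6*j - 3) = j^6 + 5*j^4 + 2*j^3 - 8*j^2 + 3*j + 1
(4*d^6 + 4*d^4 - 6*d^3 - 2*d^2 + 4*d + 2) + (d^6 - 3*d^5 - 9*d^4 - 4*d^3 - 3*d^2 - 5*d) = 5*d^6 - 3*d^5 - 5*d^4 - 10*d^3 - 5*d^2 - d + 2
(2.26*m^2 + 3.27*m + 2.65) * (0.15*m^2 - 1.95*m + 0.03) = 0.339*m^4 - 3.9165*m^3 - 5.9112*m^2 - 5.0694*m + 0.0795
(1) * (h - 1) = h - 1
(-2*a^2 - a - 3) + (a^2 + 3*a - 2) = -a^2 + 2*a - 5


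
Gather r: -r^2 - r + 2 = -r^2 - r + 2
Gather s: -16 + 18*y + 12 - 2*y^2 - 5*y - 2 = -2*y^2 + 13*y - 6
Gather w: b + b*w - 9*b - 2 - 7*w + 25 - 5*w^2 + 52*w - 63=-8*b - 5*w^2 + w*(b + 45) - 40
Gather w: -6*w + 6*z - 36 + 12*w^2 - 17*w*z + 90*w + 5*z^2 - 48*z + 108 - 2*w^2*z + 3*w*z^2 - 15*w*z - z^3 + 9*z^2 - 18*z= w^2*(12 - 2*z) + w*(3*z^2 - 32*z + 84) - z^3 + 14*z^2 - 60*z + 72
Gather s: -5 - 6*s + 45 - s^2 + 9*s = -s^2 + 3*s + 40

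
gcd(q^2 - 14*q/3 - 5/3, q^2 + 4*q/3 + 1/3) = q + 1/3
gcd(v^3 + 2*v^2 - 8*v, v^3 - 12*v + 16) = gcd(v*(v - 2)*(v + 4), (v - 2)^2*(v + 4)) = v^2 + 2*v - 8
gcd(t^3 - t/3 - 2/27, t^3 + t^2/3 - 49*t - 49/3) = t + 1/3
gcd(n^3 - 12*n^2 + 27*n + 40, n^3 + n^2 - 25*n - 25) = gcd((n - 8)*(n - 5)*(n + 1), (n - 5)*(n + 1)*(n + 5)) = n^2 - 4*n - 5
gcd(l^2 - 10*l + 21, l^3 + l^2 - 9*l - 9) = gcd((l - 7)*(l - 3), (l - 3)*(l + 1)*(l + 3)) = l - 3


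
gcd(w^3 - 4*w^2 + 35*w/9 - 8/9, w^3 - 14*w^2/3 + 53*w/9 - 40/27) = w^2 - 3*w + 8/9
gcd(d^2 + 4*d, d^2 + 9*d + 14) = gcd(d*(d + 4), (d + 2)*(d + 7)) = 1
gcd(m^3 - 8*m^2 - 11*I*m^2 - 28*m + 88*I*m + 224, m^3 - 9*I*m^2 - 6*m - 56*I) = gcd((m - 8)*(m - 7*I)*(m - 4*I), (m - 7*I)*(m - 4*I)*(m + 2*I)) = m^2 - 11*I*m - 28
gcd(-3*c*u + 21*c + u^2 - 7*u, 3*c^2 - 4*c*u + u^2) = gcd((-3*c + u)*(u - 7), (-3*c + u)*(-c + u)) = -3*c + u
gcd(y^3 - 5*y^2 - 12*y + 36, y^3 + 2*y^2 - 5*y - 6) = y^2 + y - 6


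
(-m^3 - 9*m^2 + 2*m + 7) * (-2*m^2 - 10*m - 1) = 2*m^5 + 28*m^4 + 87*m^3 - 25*m^2 - 72*m - 7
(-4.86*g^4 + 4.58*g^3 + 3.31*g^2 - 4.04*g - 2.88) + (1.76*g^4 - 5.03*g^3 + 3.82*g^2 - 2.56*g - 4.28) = -3.1*g^4 - 0.45*g^3 + 7.13*g^2 - 6.6*g - 7.16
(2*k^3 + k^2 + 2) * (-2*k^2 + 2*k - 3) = -4*k^5 + 2*k^4 - 4*k^3 - 7*k^2 + 4*k - 6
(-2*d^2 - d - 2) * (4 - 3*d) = 6*d^3 - 5*d^2 + 2*d - 8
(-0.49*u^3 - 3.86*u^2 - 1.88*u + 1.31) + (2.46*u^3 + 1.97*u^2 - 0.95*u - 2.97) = 1.97*u^3 - 1.89*u^2 - 2.83*u - 1.66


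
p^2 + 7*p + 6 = (p + 1)*(p + 6)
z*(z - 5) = z^2 - 5*z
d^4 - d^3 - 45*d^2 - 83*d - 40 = (d - 8)*(d + 1)^2*(d + 5)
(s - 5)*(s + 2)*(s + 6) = s^3 + 3*s^2 - 28*s - 60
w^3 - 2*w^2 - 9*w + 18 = (w - 3)*(w - 2)*(w + 3)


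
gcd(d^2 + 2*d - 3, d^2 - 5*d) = 1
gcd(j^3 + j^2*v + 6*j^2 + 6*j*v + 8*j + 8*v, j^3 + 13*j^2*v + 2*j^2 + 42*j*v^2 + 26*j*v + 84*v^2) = j + 2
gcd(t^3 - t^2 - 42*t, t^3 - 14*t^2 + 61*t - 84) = t - 7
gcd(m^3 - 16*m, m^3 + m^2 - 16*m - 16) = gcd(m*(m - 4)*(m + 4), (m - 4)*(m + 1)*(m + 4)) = m^2 - 16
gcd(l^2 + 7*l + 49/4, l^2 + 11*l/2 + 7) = l + 7/2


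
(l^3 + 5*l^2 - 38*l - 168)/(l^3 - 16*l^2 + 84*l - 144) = (l^2 + 11*l + 28)/(l^2 - 10*l + 24)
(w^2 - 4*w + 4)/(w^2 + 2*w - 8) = (w - 2)/(w + 4)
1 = 1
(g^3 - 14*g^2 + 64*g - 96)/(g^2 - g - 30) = (g^2 - 8*g + 16)/(g + 5)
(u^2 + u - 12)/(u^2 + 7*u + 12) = (u - 3)/(u + 3)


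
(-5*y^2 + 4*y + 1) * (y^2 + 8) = -5*y^4 + 4*y^3 - 39*y^2 + 32*y + 8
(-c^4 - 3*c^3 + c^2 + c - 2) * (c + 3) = -c^5 - 6*c^4 - 8*c^3 + 4*c^2 + c - 6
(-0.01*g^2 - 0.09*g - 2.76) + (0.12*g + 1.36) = -0.01*g^2 + 0.03*g - 1.4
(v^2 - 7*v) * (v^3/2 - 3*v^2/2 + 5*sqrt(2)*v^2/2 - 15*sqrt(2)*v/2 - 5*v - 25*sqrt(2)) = v^5/2 - 5*v^4 + 5*sqrt(2)*v^4/2 - 25*sqrt(2)*v^3 + 11*v^3/2 + 35*v^2 + 55*sqrt(2)*v^2/2 + 175*sqrt(2)*v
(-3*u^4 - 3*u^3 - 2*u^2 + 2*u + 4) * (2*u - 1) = -6*u^5 - 3*u^4 - u^3 + 6*u^2 + 6*u - 4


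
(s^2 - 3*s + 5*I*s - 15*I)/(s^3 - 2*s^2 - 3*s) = (s + 5*I)/(s*(s + 1))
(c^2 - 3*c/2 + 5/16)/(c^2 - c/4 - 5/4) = (c - 1/4)/(c + 1)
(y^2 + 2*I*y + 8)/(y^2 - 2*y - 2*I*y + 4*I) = (y + 4*I)/(y - 2)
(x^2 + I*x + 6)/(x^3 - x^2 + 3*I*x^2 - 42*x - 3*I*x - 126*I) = (x - 2*I)/(x^2 - x - 42)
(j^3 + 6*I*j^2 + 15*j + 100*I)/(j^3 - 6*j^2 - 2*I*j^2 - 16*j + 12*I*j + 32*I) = (j^3 + 6*I*j^2 + 15*j + 100*I)/(j^3 + j^2*(-6 - 2*I) + j*(-16 + 12*I) + 32*I)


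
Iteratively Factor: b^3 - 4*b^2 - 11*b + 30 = (b - 5)*(b^2 + b - 6) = (b - 5)*(b - 2)*(b + 3)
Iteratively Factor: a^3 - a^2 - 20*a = (a)*(a^2 - a - 20) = a*(a - 5)*(a + 4)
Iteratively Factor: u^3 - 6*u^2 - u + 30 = (u - 3)*(u^2 - 3*u - 10) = (u - 5)*(u - 3)*(u + 2)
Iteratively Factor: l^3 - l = (l + 1)*(l^2 - l) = l*(l + 1)*(l - 1)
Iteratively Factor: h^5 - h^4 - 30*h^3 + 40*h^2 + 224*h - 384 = (h - 4)*(h^4 + 3*h^3 - 18*h^2 - 32*h + 96) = (h - 4)*(h + 4)*(h^3 - h^2 - 14*h + 24) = (h - 4)*(h + 4)^2*(h^2 - 5*h + 6) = (h - 4)*(h - 2)*(h + 4)^2*(h - 3)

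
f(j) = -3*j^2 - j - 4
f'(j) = -6*j - 1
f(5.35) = -95.22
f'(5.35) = -33.10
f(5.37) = -95.88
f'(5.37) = -33.22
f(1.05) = -8.36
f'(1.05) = -7.30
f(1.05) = -8.36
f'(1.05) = -7.30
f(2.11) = -19.47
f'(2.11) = -13.66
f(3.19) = -37.72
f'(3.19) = -20.14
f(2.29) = -22.02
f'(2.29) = -14.74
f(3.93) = -54.26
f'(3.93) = -24.58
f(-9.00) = -238.00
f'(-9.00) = 53.00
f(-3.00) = -28.00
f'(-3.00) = 17.00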